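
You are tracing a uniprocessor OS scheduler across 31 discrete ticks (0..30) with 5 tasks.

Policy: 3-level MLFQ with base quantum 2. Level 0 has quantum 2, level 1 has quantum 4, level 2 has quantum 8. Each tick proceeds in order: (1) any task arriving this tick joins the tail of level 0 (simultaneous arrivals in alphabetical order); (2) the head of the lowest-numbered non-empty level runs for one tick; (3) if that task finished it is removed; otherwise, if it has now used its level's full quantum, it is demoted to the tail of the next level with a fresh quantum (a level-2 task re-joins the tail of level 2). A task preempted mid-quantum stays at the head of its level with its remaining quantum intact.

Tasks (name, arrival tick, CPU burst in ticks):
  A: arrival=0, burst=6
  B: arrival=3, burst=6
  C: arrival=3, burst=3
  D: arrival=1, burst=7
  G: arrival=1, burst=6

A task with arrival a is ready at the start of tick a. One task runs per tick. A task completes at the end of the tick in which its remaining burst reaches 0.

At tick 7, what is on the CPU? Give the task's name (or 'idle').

running at tick 7 = B

t=0: L0/L1/L2 = A/-/- → run A
t=1: L0/L1/L2 = ADG/-/- → run A
t=2: L0/L1/L2 = DG/A/- → run D
t=3: L0/L1/L2 = DGBC/A/- → run D
t=4: L0/L1/L2 = GBC/AD/- → run G
t=5: L0/L1/L2 = GBC/AD/- → run G
t=6: L0/L1/L2 = BC/ADG/- → run B
t=7: L0/L1/L2 = BC/ADG/- → run B
t=8: L0/L1/L2 = C/ADGB/- → run C
t=9: L0/L1/L2 = C/ADGB/- → run C
t=10: L0/L1/L2 = -/ADGBC/- → run A
t=11: L0/L1/L2 = -/ADGBC/- → run A
t=12: L0/L1/L2 = -/ADGBC/- → run A
t=13: L0/L1/L2 = -/ADGBC/- → run A
t=14: L0/L1/L2 = -/DGBC/- → run D
t=15: L0/L1/L2 = -/DGBC/- → run D
t=16: L0/L1/L2 = -/DGBC/- → run D
t=17: L0/L1/L2 = -/DGBC/- → run D
t=18: L0/L1/L2 = -/GBC/D → run G
t=19: L0/L1/L2 = -/GBC/D → run G
t=20: L0/L1/L2 = -/GBC/D → run G
t=21: L0/L1/L2 = -/GBC/D → run G
t=22: L0/L1/L2 = -/BC/D → run B
t=23: L0/L1/L2 = -/BC/D → run B
t=24: L0/L1/L2 = -/BC/D → run B
t=25: L0/L1/L2 = -/BC/D → run B
t=26: L0/L1/L2 = -/C/D → run C
t=27: L0/L1/L2 = -/-/D → run D
t=28: (idle)
t=29: (idle)
t=30: (idle)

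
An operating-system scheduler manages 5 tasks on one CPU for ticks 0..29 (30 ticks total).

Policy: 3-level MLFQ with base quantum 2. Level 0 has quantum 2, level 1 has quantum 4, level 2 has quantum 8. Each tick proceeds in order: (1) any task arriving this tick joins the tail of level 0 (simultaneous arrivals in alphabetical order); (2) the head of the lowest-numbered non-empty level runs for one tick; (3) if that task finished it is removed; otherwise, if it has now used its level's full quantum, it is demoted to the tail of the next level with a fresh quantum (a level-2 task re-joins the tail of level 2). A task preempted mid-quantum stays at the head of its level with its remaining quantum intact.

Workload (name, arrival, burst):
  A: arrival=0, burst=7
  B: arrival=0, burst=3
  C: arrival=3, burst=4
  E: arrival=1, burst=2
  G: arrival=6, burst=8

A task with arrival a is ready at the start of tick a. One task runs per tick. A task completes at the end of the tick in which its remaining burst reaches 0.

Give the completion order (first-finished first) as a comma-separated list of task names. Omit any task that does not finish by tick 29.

t=0: L0/L1/L2 = AB/-/- → run A
t=1: L0/L1/L2 = ABE/-/- → run A
t=2: L0/L1/L2 = BE/A/- → run B
t=3: L0/L1/L2 = BEC/A/- → run B
t=4: L0/L1/L2 = EC/AB/- → run E
t=5: L0/L1/L2 = EC/AB/- → run E
t=6: L0/L1/L2 = CG/AB/- → run C
t=7: L0/L1/L2 = CG/AB/- → run C
t=8: L0/L1/L2 = G/ABC/- → run G
t=9: L0/L1/L2 = G/ABC/- → run G
t=10: L0/L1/L2 = -/ABCG/- → run A
t=11: L0/L1/L2 = -/ABCG/- → run A
t=12: L0/L1/L2 = -/ABCG/- → run A
t=13: L0/L1/L2 = -/ABCG/- → run A
t=14: L0/L1/L2 = -/BCG/A → run B
t=15: L0/L1/L2 = -/CG/A → run C
t=16: L0/L1/L2 = -/CG/A → run C
t=17: L0/L1/L2 = -/G/A → run G
t=18: L0/L1/L2 = -/G/A → run G
t=19: L0/L1/L2 = -/G/A → run G
t=20: L0/L1/L2 = -/G/A → run G
t=21: L0/L1/L2 = -/-/AG → run A
t=22: L0/L1/L2 = -/-/G → run G
t=23: L0/L1/L2 = -/-/G → run G
t=24: (idle)
t=25: (idle)
t=26: (idle)
t=27: (idle)
t=28: (idle)
t=29: (idle)

completion order = E, B, C, A, G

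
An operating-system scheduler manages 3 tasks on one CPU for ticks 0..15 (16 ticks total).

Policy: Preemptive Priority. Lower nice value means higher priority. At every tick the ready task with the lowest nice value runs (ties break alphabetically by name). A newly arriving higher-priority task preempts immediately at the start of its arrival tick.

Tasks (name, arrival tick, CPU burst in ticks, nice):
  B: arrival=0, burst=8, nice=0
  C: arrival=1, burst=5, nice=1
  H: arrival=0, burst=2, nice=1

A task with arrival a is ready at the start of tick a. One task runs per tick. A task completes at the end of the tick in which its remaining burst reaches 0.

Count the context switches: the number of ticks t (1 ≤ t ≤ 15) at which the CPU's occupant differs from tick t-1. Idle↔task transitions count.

context switches = 3

t=0: ready={B,H} → run B
t=1: ready={B,C,H} → run B
t=2: ready={B,C,H} → run B
t=3: ready={B,C,H} → run B
t=4: ready={B,C,H} → run B
t=5: ready={B,C,H} → run B
t=6: ready={B,C,H} → run B
t=7: ready={B,C,H} → run B
t=8: ready={C,H} → run C
t=9: ready={C,H} → run C
t=10: ready={C,H} → run C
t=11: ready={C,H} → run C
t=12: ready={C,H} → run C
t=13: ready={H} → run H
t=14: ready={H} → run H
t=15: (idle)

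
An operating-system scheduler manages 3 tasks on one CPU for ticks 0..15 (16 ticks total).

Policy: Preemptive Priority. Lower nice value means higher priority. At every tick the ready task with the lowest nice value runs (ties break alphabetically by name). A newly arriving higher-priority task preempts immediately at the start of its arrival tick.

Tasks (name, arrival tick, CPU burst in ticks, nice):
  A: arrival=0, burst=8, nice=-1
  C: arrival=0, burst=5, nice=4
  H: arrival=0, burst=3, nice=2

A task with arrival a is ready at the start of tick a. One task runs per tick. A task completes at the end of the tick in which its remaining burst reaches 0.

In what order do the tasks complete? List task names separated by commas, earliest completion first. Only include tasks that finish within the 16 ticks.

completion order = A, H, C

t=0: ready={A,C,H} → run A
t=1: ready={A,C,H} → run A
t=2: ready={A,C,H} → run A
t=3: ready={A,C,H} → run A
t=4: ready={A,C,H} → run A
t=5: ready={A,C,H} → run A
t=6: ready={A,C,H} → run A
t=7: ready={A,C,H} → run A
t=8: ready={C,H} → run H
t=9: ready={C,H} → run H
t=10: ready={C,H} → run H
t=11: ready={C} → run C
t=12: ready={C} → run C
t=13: ready={C} → run C
t=14: ready={C} → run C
t=15: ready={C} → run C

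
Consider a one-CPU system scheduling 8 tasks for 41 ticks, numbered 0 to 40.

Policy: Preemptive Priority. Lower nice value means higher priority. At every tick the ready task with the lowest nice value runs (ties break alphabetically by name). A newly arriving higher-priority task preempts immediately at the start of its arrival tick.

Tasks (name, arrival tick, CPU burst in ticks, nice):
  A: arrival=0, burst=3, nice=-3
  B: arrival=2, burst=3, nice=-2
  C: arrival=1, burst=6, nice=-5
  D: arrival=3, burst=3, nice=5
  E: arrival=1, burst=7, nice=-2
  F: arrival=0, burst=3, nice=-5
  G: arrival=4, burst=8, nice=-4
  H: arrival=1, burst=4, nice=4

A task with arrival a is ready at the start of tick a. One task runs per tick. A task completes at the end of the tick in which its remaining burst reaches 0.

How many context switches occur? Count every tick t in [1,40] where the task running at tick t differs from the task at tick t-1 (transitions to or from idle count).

context switches = 9

t=0: ready={A,F} → run F
t=1: ready={A,C,E,F,H} → run C
t=2: ready={A,B,C,E,F,H} → run C
t=3: ready={A,B,C,D,E,F,H} → run C
t=4: ready={A,B,C,D,E,F,G,H} → run C
t=5: ready={A,B,C,D,E,F,G,H} → run C
t=6: ready={A,B,C,D,E,F,G,H} → run C
t=7: ready={A,B,D,E,F,G,H} → run F
t=8: ready={A,B,D,E,F,G,H} → run F
t=9: ready={A,B,D,E,G,H} → run G
t=10: ready={A,B,D,E,G,H} → run G
t=11: ready={A,B,D,E,G,H} → run G
t=12: ready={A,B,D,E,G,H} → run G
t=13: ready={A,B,D,E,G,H} → run G
t=14: ready={A,B,D,E,G,H} → run G
t=15: ready={A,B,D,E,G,H} → run G
t=16: ready={A,B,D,E,G,H} → run G
t=17: ready={A,B,D,E,H} → run A
t=18: ready={A,B,D,E,H} → run A
t=19: ready={A,B,D,E,H} → run A
t=20: ready={B,D,E,H} → run B
t=21: ready={B,D,E,H} → run B
t=22: ready={B,D,E,H} → run B
t=23: ready={D,E,H} → run E
t=24: ready={D,E,H} → run E
t=25: ready={D,E,H} → run E
t=26: ready={D,E,H} → run E
t=27: ready={D,E,H} → run E
t=28: ready={D,E,H} → run E
t=29: ready={D,E,H} → run E
t=30: ready={D,H} → run H
t=31: ready={D,H} → run H
t=32: ready={D,H} → run H
t=33: ready={D,H} → run H
t=34: ready={D} → run D
t=35: ready={D} → run D
t=36: ready={D} → run D
t=37: (idle)
t=38: (idle)
t=39: (idle)
t=40: (idle)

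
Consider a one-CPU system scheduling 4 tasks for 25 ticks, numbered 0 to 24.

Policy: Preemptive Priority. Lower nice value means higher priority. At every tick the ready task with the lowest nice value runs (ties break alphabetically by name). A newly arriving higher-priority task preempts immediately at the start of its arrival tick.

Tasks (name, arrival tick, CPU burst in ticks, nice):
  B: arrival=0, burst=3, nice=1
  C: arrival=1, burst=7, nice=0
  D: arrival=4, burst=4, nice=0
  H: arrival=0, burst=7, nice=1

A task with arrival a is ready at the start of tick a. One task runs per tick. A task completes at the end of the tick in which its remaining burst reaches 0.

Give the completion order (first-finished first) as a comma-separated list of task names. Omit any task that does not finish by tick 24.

t=0: ready={B,H} → run B
t=1: ready={B,C,H} → run C
t=2: ready={B,C,H} → run C
t=3: ready={B,C,H} → run C
t=4: ready={B,C,D,H} → run C
t=5: ready={B,C,D,H} → run C
t=6: ready={B,C,D,H} → run C
t=7: ready={B,C,D,H} → run C
t=8: ready={B,D,H} → run D
t=9: ready={B,D,H} → run D
t=10: ready={B,D,H} → run D
t=11: ready={B,D,H} → run D
t=12: ready={B,H} → run B
t=13: ready={B,H} → run B
t=14: ready={H} → run H
t=15: ready={H} → run H
t=16: ready={H} → run H
t=17: ready={H} → run H
t=18: ready={H} → run H
t=19: ready={H} → run H
t=20: ready={H} → run H
t=21: (idle)
t=22: (idle)
t=23: (idle)
t=24: (idle)

completion order = C, D, B, H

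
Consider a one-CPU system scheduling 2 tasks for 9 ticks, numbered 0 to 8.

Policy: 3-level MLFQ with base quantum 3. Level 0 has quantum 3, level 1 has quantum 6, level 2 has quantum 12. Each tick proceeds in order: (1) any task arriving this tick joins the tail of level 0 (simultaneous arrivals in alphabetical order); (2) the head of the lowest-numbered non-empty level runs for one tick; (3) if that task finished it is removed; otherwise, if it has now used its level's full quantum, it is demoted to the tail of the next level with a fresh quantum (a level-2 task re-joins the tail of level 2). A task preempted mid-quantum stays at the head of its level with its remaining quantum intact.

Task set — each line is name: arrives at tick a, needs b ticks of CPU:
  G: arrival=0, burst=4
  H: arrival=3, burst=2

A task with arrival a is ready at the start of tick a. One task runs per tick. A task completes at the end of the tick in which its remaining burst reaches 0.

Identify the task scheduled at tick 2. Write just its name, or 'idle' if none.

running at tick 2 = G

t=0: L0/L1/L2 = G/-/- → run G
t=1: L0/L1/L2 = G/-/- → run G
t=2: L0/L1/L2 = G/-/- → run G
t=3: L0/L1/L2 = H/G/- → run H
t=4: L0/L1/L2 = H/G/- → run H
t=5: L0/L1/L2 = -/G/- → run G
t=6: (idle)
t=7: (idle)
t=8: (idle)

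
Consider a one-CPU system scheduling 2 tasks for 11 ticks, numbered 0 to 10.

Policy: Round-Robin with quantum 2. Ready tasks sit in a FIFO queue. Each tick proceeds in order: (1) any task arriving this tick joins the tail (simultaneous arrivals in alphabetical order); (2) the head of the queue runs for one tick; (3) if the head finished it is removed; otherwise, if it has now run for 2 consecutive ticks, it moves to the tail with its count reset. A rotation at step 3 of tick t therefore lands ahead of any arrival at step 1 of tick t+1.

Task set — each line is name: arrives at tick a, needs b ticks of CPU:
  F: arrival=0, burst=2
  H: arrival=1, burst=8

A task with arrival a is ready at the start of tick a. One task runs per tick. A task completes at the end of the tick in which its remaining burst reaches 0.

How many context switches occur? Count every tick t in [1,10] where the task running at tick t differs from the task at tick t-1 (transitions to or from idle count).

t=0: queue=[F] q_used=0 → run F
t=1: queue=[F,H] q_used=1 → run F
t=2: queue=[H] q_used=0 → run H
t=3: queue=[H] q_used=1 → run H
t=4: queue=[H] q_used=0 → run H
t=5: queue=[H] q_used=1 → run H
t=6: queue=[H] q_used=0 → run H
t=7: queue=[H] q_used=1 → run H
t=8: queue=[H] q_used=0 → run H
t=9: queue=[H] q_used=1 → run H
t=10: (idle)

context switches = 2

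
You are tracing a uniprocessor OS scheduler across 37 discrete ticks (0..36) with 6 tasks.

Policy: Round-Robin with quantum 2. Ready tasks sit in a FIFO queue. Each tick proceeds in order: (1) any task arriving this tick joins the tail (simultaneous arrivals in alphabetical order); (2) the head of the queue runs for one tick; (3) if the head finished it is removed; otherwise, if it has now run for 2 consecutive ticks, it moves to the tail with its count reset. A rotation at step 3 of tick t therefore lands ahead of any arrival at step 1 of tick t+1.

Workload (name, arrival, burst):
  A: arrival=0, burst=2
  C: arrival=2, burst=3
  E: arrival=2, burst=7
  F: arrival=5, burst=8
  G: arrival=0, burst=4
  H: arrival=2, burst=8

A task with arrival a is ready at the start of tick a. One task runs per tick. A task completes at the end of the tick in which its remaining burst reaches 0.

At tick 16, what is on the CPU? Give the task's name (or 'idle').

running at tick 16 = E

t=0: queue=[A,G] q_used=0 → run A
t=1: queue=[A,G] q_used=1 → run A
t=2: queue=[G,C,E,H] q_used=0 → run G
t=3: queue=[G,C,E,H] q_used=1 → run G
t=4: queue=[C,E,H,G] q_used=0 → run C
t=5: queue=[C,E,H,G,F] q_used=1 → run C
t=6: queue=[E,H,G,F,C] q_used=0 → run E
t=7: queue=[E,H,G,F,C] q_used=1 → run E
t=8: queue=[H,G,F,C,E] q_used=0 → run H
t=9: queue=[H,G,F,C,E] q_used=1 → run H
t=10: queue=[G,F,C,E,H] q_used=0 → run G
t=11: queue=[G,F,C,E,H] q_used=1 → run G
t=12: queue=[F,C,E,H] q_used=0 → run F
t=13: queue=[F,C,E,H] q_used=1 → run F
t=14: queue=[C,E,H,F] q_used=0 → run C
t=15: queue=[E,H,F] q_used=0 → run E
t=16: queue=[E,H,F] q_used=1 → run E
t=17: queue=[H,F,E] q_used=0 → run H
t=18: queue=[H,F,E] q_used=1 → run H
t=19: queue=[F,E,H] q_used=0 → run F
t=20: queue=[F,E,H] q_used=1 → run F
t=21: queue=[E,H,F] q_used=0 → run E
t=22: queue=[E,H,F] q_used=1 → run E
t=23: queue=[H,F,E] q_used=0 → run H
t=24: queue=[H,F,E] q_used=1 → run H
t=25: queue=[F,E,H] q_used=0 → run F
t=26: queue=[F,E,H] q_used=1 → run F
t=27: queue=[E,H,F] q_used=0 → run E
t=28: queue=[H,F] q_used=0 → run H
t=29: queue=[H,F] q_used=1 → run H
t=30: queue=[F] q_used=0 → run F
t=31: queue=[F] q_used=1 → run F
t=32: (idle)
t=33: (idle)
t=34: (idle)
t=35: (idle)
t=36: (idle)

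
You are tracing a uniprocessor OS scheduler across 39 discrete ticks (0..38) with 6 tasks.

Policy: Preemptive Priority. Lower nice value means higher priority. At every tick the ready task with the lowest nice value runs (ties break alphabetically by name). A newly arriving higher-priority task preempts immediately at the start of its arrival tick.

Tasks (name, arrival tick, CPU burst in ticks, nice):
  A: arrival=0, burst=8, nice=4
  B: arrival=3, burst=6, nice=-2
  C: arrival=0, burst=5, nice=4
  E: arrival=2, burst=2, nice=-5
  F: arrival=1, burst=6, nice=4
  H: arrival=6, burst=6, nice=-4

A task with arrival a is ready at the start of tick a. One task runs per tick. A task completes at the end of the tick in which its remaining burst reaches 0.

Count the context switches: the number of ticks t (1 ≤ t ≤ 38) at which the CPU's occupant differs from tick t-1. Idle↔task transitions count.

t=0: ready={A,C} → run A
t=1: ready={A,C,F} → run A
t=2: ready={A,C,E,F} → run E
t=3: ready={A,B,C,E,F} → run E
t=4: ready={A,B,C,F} → run B
t=5: ready={A,B,C,F} → run B
t=6: ready={A,B,C,F,H} → run H
t=7: ready={A,B,C,F,H} → run H
t=8: ready={A,B,C,F,H} → run H
t=9: ready={A,B,C,F,H} → run H
t=10: ready={A,B,C,F,H} → run H
t=11: ready={A,B,C,F,H} → run H
t=12: ready={A,B,C,F} → run B
t=13: ready={A,B,C,F} → run B
t=14: ready={A,B,C,F} → run B
t=15: ready={A,B,C,F} → run B
t=16: ready={A,C,F} → run A
t=17: ready={A,C,F} → run A
t=18: ready={A,C,F} → run A
t=19: ready={A,C,F} → run A
t=20: ready={A,C,F} → run A
t=21: ready={A,C,F} → run A
t=22: ready={C,F} → run C
t=23: ready={C,F} → run C
t=24: ready={C,F} → run C
t=25: ready={C,F} → run C
t=26: ready={C,F} → run C
t=27: ready={F} → run F
t=28: ready={F} → run F
t=29: ready={F} → run F
t=30: ready={F} → run F
t=31: ready={F} → run F
t=32: ready={F} → run F
t=33: (idle)
t=34: (idle)
t=35: (idle)
t=36: (idle)
t=37: (idle)
t=38: (idle)

context switches = 8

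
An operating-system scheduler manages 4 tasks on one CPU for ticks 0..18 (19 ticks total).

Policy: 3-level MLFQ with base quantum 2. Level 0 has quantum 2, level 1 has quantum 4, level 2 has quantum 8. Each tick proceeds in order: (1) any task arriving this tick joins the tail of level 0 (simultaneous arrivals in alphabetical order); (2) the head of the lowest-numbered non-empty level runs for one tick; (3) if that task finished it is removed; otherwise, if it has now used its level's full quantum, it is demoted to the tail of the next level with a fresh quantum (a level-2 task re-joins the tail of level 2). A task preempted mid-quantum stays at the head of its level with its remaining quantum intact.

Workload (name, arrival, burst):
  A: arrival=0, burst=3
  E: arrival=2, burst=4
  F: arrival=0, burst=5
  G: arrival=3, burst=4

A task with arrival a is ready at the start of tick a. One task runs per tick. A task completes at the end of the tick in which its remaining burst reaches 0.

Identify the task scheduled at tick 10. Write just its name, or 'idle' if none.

running at tick 10 = F

t=0: L0/L1/L2 = AF/-/- → run A
t=1: L0/L1/L2 = AF/-/- → run A
t=2: L0/L1/L2 = FE/A/- → run F
t=3: L0/L1/L2 = FEG/A/- → run F
t=4: L0/L1/L2 = EG/AF/- → run E
t=5: L0/L1/L2 = EG/AF/- → run E
t=6: L0/L1/L2 = G/AFE/- → run G
t=7: L0/L1/L2 = G/AFE/- → run G
t=8: L0/L1/L2 = -/AFEG/- → run A
t=9: L0/L1/L2 = -/FEG/- → run F
t=10: L0/L1/L2 = -/FEG/- → run F
t=11: L0/L1/L2 = -/FEG/- → run F
t=12: L0/L1/L2 = -/EG/- → run E
t=13: L0/L1/L2 = -/EG/- → run E
t=14: L0/L1/L2 = -/G/- → run G
t=15: L0/L1/L2 = -/G/- → run G
t=16: (idle)
t=17: (idle)
t=18: (idle)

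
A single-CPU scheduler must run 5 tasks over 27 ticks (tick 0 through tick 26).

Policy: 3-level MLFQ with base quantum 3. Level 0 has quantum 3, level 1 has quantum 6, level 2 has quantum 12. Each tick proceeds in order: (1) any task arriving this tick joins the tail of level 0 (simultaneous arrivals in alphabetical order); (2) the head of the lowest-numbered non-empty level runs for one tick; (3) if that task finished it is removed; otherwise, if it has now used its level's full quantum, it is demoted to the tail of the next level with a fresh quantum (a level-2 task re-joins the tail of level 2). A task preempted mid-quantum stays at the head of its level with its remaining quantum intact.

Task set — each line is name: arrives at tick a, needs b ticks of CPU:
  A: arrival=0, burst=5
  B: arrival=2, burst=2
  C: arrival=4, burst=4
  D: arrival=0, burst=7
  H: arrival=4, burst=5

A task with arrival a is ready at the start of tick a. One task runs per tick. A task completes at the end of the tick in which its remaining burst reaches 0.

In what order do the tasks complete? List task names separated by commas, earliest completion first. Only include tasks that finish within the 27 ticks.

completion order = B, A, D, C, H

t=0: L0/L1/L2 = AD/-/- → run A
t=1: L0/L1/L2 = AD/-/- → run A
t=2: L0/L1/L2 = ADB/-/- → run A
t=3: L0/L1/L2 = DB/A/- → run D
t=4: L0/L1/L2 = DBCH/A/- → run D
t=5: L0/L1/L2 = DBCH/A/- → run D
t=6: L0/L1/L2 = BCH/AD/- → run B
t=7: L0/L1/L2 = BCH/AD/- → run B
t=8: L0/L1/L2 = CH/AD/- → run C
t=9: L0/L1/L2 = CH/AD/- → run C
t=10: L0/L1/L2 = CH/AD/- → run C
t=11: L0/L1/L2 = H/ADC/- → run H
t=12: L0/L1/L2 = H/ADC/- → run H
t=13: L0/L1/L2 = H/ADC/- → run H
t=14: L0/L1/L2 = -/ADCH/- → run A
t=15: L0/L1/L2 = -/ADCH/- → run A
t=16: L0/L1/L2 = -/DCH/- → run D
t=17: L0/L1/L2 = -/DCH/- → run D
t=18: L0/L1/L2 = -/DCH/- → run D
t=19: L0/L1/L2 = -/DCH/- → run D
t=20: L0/L1/L2 = -/CH/- → run C
t=21: L0/L1/L2 = -/H/- → run H
t=22: L0/L1/L2 = -/H/- → run H
t=23: (idle)
t=24: (idle)
t=25: (idle)
t=26: (idle)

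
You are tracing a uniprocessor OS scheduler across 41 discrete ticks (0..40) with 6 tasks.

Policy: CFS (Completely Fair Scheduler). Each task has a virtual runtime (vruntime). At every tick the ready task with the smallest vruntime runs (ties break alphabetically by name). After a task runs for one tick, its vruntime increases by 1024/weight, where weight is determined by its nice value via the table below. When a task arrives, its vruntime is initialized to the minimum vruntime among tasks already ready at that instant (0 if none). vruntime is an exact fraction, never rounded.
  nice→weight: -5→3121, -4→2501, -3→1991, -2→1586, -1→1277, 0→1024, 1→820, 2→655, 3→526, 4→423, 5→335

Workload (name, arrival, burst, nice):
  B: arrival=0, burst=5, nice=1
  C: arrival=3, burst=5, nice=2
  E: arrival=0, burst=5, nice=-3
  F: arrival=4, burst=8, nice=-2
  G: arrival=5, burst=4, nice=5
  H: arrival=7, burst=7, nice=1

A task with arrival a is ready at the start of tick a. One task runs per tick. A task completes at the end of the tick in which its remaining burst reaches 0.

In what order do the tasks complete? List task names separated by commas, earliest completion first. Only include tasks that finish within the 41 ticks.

t=0: vr[B=0 E=0] → run B
t=1: vr[B=256/205 E=0] → run E
t=2: vr[B=256/205 E=1024/1991] → run E
t=3: vr[B=256/205 C=2048/1991 E=2048/1991] → run C
t=4: vr[B=256/205 C=3380224/1304105 E=2048/1991 F=2048/1991] → run E
t=5: vr[B=256/205 C=3380224/1304105 E=3072/1991 F=2048/1991 G=2048/1991] → run F
t=6: vr[B=256/205 C=3380224/1304105 E=3072/1991 F=2643456/1578863 G=2048/1991] → run G
t=7: vr[B=256/205 C=3380224/1304105 E=3072/1991 F=2643456/1578863 G=2724864/666985 H=256/205] → run B
t=8: vr[B=512/205 C=3380224/1304105 E=3072/1991 F=2643456/1578863 G=2724864/666985 H=256/205] → run H
t=9: vr[B=512/205 C=3380224/1304105 E=3072/1991 F=2643456/1578863 G=2724864/666985 H=512/205] → run E
t=10: vr[B=512/205 C=3380224/1304105 E=4096/1991 F=2643456/1578863 G=2724864/666985 H=512/205] → run F
t=11: vr[B=512/205 C=3380224/1304105 E=4096/1991 F=3662848/1578863 G=2724864/666985 H=512/205] → run E
t=12: vr[B=512/205 C=3380224/1304105 F=3662848/1578863 G=2724864/666985 H=512/205] → run F
t=13: vr[B=512/205 C=3380224/1304105 F=4682240/1578863 G=2724864/666985 H=512/205] → run B
t=14: vr[B=768/205 C=3380224/1304105 F=4682240/1578863 G=2724864/666985 H=512/205] → run H
t=15: vr[B=768/205 C=3380224/1304105 F=4682240/1578863 G=2724864/666985 H=768/205] → run C
t=16: vr[B=768/205 C=5419008/1304105 F=4682240/1578863 G=2724864/666985 H=768/205] → run F
t=17: vr[B=768/205 C=5419008/1304105 F=5701632/1578863 G=2724864/666985 H=768/205] → run F
t=18: vr[B=768/205 C=5419008/1304105 F=6721024/1578863 G=2724864/666985 H=768/205] → run B
t=19: vr[B=1024/205 C=5419008/1304105 F=6721024/1578863 G=2724864/666985 H=768/205] → run H
t=20: vr[B=1024/205 C=5419008/1304105 F=6721024/1578863 G=2724864/666985 H=1024/205] → run G
t=21: vr[B=1024/205 C=5419008/1304105 F=6721024/1578863 G=4763648/666985 H=1024/205] → run C
t=22: vr[B=1024/205 C=7457792/1304105 F=6721024/1578863 G=4763648/666985 H=1024/205] → run F
t=23: vr[B=1024/205 C=7457792/1304105 F=7740416/1578863 G=4763648/666985 H=1024/205] → run F
t=24: vr[B=1024/205 C=7457792/1304105 F=8759808/1578863 G=4763648/666985 H=1024/205] → run B
t=25: vr[C=7457792/1304105 F=8759808/1578863 G=4763648/666985 H=1024/205] → run H
t=26: vr[C=7457792/1304105 F=8759808/1578863 G=4763648/666985 H=256/41] → run F
t=27: vr[C=7457792/1304105 G=4763648/666985 H=256/41] → run C
t=28: vr[C=9496576/1304105 G=4763648/666985 H=256/41] → run H
t=29: vr[C=9496576/1304105 G=4763648/666985 H=1536/205] → run G
t=30: vr[C=9496576/1304105 G=6802432/666985 H=1536/205] → run C
t=31: vr[G=6802432/666985 H=1536/205] → run H
t=32: vr[G=6802432/666985 H=1792/205] → run H
t=33: vr[G=6802432/666985] → run G
t=34: (idle)
t=35: (idle)
t=36: (idle)
t=37: (idle)
t=38: (idle)
t=39: (idle)
t=40: (idle)

completion order = E, B, F, C, H, G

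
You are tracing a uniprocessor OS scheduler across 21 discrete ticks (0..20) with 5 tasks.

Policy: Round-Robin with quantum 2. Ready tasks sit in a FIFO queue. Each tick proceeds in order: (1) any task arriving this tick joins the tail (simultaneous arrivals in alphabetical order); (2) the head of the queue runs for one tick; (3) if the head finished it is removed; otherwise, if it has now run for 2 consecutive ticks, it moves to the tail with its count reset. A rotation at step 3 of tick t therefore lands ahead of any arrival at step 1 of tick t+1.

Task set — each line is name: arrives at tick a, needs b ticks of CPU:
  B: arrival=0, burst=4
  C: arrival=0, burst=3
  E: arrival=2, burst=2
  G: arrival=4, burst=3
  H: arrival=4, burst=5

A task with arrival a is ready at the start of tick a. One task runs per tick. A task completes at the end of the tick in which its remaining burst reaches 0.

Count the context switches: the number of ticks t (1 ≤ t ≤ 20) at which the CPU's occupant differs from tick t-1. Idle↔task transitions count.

t=0: queue=[B,C] q_used=0 → run B
t=1: queue=[B,C] q_used=1 → run B
t=2: queue=[C,B,E] q_used=0 → run C
t=3: queue=[C,B,E] q_used=1 → run C
t=4: queue=[B,E,C,G,H] q_used=0 → run B
t=5: queue=[B,E,C,G,H] q_used=1 → run B
t=6: queue=[E,C,G,H] q_used=0 → run E
t=7: queue=[E,C,G,H] q_used=1 → run E
t=8: queue=[C,G,H] q_used=0 → run C
t=9: queue=[G,H] q_used=0 → run G
t=10: queue=[G,H] q_used=1 → run G
t=11: queue=[H,G] q_used=0 → run H
t=12: queue=[H,G] q_used=1 → run H
t=13: queue=[G,H] q_used=0 → run G
t=14: queue=[H] q_used=0 → run H
t=15: queue=[H] q_used=1 → run H
t=16: queue=[H] q_used=0 → run H
t=17: (idle)
t=18: (idle)
t=19: (idle)
t=20: (idle)

context switches = 9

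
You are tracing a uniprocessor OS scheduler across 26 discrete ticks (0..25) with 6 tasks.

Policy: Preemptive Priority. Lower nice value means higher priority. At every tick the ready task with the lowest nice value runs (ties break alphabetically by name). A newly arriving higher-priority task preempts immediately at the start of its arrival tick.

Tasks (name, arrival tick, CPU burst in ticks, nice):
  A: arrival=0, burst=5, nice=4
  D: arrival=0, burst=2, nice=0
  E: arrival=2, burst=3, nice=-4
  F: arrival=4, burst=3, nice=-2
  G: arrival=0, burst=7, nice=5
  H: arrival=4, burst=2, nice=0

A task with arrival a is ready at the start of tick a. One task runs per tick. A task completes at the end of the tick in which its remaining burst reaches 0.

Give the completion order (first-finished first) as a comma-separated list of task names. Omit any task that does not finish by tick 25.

t=0: ready={A,D,G} → run D
t=1: ready={A,D,G} → run D
t=2: ready={A,E,G} → run E
t=3: ready={A,E,G} → run E
t=4: ready={A,E,F,G,H} → run E
t=5: ready={A,F,G,H} → run F
t=6: ready={A,F,G,H} → run F
t=7: ready={A,F,G,H} → run F
t=8: ready={A,G,H} → run H
t=9: ready={A,G,H} → run H
t=10: ready={A,G} → run A
t=11: ready={A,G} → run A
t=12: ready={A,G} → run A
t=13: ready={A,G} → run A
t=14: ready={A,G} → run A
t=15: ready={G} → run G
t=16: ready={G} → run G
t=17: ready={G} → run G
t=18: ready={G} → run G
t=19: ready={G} → run G
t=20: ready={G} → run G
t=21: ready={G} → run G
t=22: (idle)
t=23: (idle)
t=24: (idle)
t=25: (idle)

completion order = D, E, F, H, A, G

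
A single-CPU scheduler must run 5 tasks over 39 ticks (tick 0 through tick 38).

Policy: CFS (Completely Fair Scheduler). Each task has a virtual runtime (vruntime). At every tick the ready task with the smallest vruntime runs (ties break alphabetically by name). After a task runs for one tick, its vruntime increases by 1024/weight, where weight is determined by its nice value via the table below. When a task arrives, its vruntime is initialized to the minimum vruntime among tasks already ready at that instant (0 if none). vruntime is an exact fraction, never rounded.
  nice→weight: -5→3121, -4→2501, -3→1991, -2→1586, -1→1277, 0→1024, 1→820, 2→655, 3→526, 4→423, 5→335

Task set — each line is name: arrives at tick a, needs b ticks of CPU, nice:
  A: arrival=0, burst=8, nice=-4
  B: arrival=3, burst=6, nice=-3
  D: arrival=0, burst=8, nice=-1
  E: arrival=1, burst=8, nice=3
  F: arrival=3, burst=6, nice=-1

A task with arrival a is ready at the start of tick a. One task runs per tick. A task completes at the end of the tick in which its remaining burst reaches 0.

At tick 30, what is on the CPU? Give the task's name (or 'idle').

t=0: vr[A=0 D=0] → run A
t=1: vr[A=1024/2501 D=0 E=0] → run D
t=2: vr[A=1024/2501 D=1024/1277 E=0] → run E
t=3: vr[A=1024/2501 B=1024/2501 D=1024/1277 E=512/263 F=1024/2501] → run A
t=4: vr[A=2048/2501 B=1024/2501 D=1024/1277 E=512/263 F=1024/2501] → run B
t=5: vr[A=2048/2501 B=4599808/4979491 D=1024/1277 E=512/263 F=1024/2501] → run F
t=6: vr[A=2048/2501 B=4599808/4979491 D=1024/1277 E=512/263 F=3868672/3193777] → run D
t=7: vr[A=2048/2501 B=4599808/4979491 D=2048/1277 E=512/263 F=3868672/3193777] → run A
t=8: vr[A=3072/2501 B=4599808/4979491 D=2048/1277 E=512/263 F=3868672/3193777] → run B
t=9: vr[A=3072/2501 B=7160832/4979491 D=2048/1277 E=512/263 F=3868672/3193777] → run F
t=10: vr[A=3072/2501 B=7160832/4979491 D=2048/1277 E=512/263 F=6429696/3193777] → run A
t=11: vr[A=4096/2501 B=7160832/4979491 D=2048/1277 E=512/263 F=6429696/3193777] → run B
t=12: vr[A=4096/2501 B=9721856/4979491 D=2048/1277 E=512/263 F=6429696/3193777] → run D
t=13: vr[A=4096/2501 B=9721856/4979491 D=3072/1277 E=512/263 F=6429696/3193777] → run A
t=14: vr[A=5120/2501 B=9721856/4979491 D=3072/1277 E=512/263 F=6429696/3193777] → run E
t=15: vr[A=5120/2501 B=9721856/4979491 D=3072/1277 E=1024/263 F=6429696/3193777] → run B
t=16: vr[A=5120/2501 B=12282880/4979491 D=3072/1277 E=1024/263 F=6429696/3193777] → run F
t=17: vr[A=5120/2501 B=12282880/4979491 D=3072/1277 E=1024/263 F=8990720/3193777] → run A
t=18: vr[A=6144/2501 B=12282880/4979491 D=3072/1277 E=1024/263 F=8990720/3193777] → run D
t=19: vr[A=6144/2501 B=12282880/4979491 D=4096/1277 E=1024/263 F=8990720/3193777] → run A
t=20: vr[A=7168/2501 B=12282880/4979491 D=4096/1277 E=1024/263 F=8990720/3193777] → run B
t=21: vr[A=7168/2501 B=14843904/4979491 D=4096/1277 E=1024/263 F=8990720/3193777] → run F
t=22: vr[A=7168/2501 B=14843904/4979491 D=4096/1277 E=1024/263 F=11551744/3193777] → run A
t=23: vr[B=14843904/4979491 D=4096/1277 E=1024/263 F=11551744/3193777] → run B
t=24: vr[D=4096/1277 E=1024/263 F=11551744/3193777] → run D
t=25: vr[D=5120/1277 E=1024/263 F=11551744/3193777] → run F
t=26: vr[D=5120/1277 E=1024/263 F=14112768/3193777] → run E
t=27: vr[D=5120/1277 E=1536/263 F=14112768/3193777] → run D
t=28: vr[D=6144/1277 E=1536/263 F=14112768/3193777] → run F
t=29: vr[D=6144/1277 E=1536/263] → run D
t=30: vr[D=7168/1277 E=1536/263] → run D
t=31: vr[E=1536/263] → run E
t=32: vr[E=2048/263] → run E
t=33: vr[E=2560/263] → run E
t=34: vr[E=3072/263] → run E
t=35: vr[E=3584/263] → run E
t=36: (idle)
t=37: (idle)
t=38: (idle)

running at tick 30 = D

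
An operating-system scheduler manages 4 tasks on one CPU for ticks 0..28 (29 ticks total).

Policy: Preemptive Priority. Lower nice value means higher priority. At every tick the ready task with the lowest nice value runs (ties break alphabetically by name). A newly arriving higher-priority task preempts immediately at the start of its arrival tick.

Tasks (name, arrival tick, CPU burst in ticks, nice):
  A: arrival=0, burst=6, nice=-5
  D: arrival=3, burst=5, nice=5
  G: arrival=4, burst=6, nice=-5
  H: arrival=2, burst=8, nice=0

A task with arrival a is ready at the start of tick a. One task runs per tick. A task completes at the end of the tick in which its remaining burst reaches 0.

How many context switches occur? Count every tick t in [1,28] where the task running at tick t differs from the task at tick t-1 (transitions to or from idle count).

t=0: ready={A} → run A
t=1: ready={A} → run A
t=2: ready={A,H} → run A
t=3: ready={A,D,H} → run A
t=4: ready={A,D,G,H} → run A
t=5: ready={A,D,G,H} → run A
t=6: ready={D,G,H} → run G
t=7: ready={D,G,H} → run G
t=8: ready={D,G,H} → run G
t=9: ready={D,G,H} → run G
t=10: ready={D,G,H} → run G
t=11: ready={D,G,H} → run G
t=12: ready={D,H} → run H
t=13: ready={D,H} → run H
t=14: ready={D,H} → run H
t=15: ready={D,H} → run H
t=16: ready={D,H} → run H
t=17: ready={D,H} → run H
t=18: ready={D,H} → run H
t=19: ready={D,H} → run H
t=20: ready={D} → run D
t=21: ready={D} → run D
t=22: ready={D} → run D
t=23: ready={D} → run D
t=24: ready={D} → run D
t=25: (idle)
t=26: (idle)
t=27: (idle)
t=28: (idle)

context switches = 4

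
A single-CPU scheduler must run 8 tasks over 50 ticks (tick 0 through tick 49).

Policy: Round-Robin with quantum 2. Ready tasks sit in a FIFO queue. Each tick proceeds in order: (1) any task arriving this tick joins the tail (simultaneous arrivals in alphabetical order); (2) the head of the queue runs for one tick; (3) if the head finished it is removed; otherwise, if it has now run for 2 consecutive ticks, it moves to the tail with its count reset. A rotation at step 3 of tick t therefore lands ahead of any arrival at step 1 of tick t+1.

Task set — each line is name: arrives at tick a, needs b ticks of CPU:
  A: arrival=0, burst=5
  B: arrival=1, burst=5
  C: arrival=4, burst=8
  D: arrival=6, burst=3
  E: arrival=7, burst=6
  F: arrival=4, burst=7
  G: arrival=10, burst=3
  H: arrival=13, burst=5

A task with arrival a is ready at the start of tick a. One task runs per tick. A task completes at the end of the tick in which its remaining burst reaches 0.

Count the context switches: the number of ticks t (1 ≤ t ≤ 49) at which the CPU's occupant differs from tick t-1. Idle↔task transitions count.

context switches = 24

t=0: queue=[A] q_used=0 → run A
t=1: queue=[A,B] q_used=1 → run A
t=2: queue=[B,A] q_used=0 → run B
t=3: queue=[B,A] q_used=1 → run B
t=4: queue=[A,B,C,F] q_used=0 → run A
t=5: queue=[A,B,C,F] q_used=1 → run A
t=6: queue=[B,C,F,A,D] q_used=0 → run B
t=7: queue=[B,C,F,A,D,E] q_used=1 → run B
t=8: queue=[C,F,A,D,E,B] q_used=0 → run C
t=9: queue=[C,F,A,D,E,B] q_used=1 → run C
t=10: queue=[F,A,D,E,B,C,G] q_used=0 → run F
t=11: queue=[F,A,D,E,B,C,G] q_used=1 → run F
t=12: queue=[A,D,E,B,C,G,F] q_used=0 → run A
t=13: queue=[D,E,B,C,G,F,H] q_used=0 → run D
t=14: queue=[D,E,B,C,G,F,H] q_used=1 → run D
t=15: queue=[E,B,C,G,F,H,D] q_used=0 → run E
t=16: queue=[E,B,C,G,F,H,D] q_used=1 → run E
t=17: queue=[B,C,G,F,H,D,E] q_used=0 → run B
t=18: queue=[C,G,F,H,D,E] q_used=0 → run C
t=19: queue=[C,G,F,H,D,E] q_used=1 → run C
t=20: queue=[G,F,H,D,E,C] q_used=0 → run G
t=21: queue=[G,F,H,D,E,C] q_used=1 → run G
t=22: queue=[F,H,D,E,C,G] q_used=0 → run F
t=23: queue=[F,H,D,E,C,G] q_used=1 → run F
t=24: queue=[H,D,E,C,G,F] q_used=0 → run H
t=25: queue=[H,D,E,C,G,F] q_used=1 → run H
t=26: queue=[D,E,C,G,F,H] q_used=0 → run D
t=27: queue=[E,C,G,F,H] q_used=0 → run E
t=28: queue=[E,C,G,F,H] q_used=1 → run E
t=29: queue=[C,G,F,H,E] q_used=0 → run C
t=30: queue=[C,G,F,H,E] q_used=1 → run C
t=31: queue=[G,F,H,E,C] q_used=0 → run G
t=32: queue=[F,H,E,C] q_used=0 → run F
t=33: queue=[F,H,E,C] q_used=1 → run F
t=34: queue=[H,E,C,F] q_used=0 → run H
t=35: queue=[H,E,C,F] q_used=1 → run H
t=36: queue=[E,C,F,H] q_used=0 → run E
t=37: queue=[E,C,F,H] q_used=1 → run E
t=38: queue=[C,F,H] q_used=0 → run C
t=39: queue=[C,F,H] q_used=1 → run C
t=40: queue=[F,H] q_used=0 → run F
t=41: queue=[H] q_used=0 → run H
t=42: (idle)
t=43: (idle)
t=44: (idle)
t=45: (idle)
t=46: (idle)
t=47: (idle)
t=48: (idle)
t=49: (idle)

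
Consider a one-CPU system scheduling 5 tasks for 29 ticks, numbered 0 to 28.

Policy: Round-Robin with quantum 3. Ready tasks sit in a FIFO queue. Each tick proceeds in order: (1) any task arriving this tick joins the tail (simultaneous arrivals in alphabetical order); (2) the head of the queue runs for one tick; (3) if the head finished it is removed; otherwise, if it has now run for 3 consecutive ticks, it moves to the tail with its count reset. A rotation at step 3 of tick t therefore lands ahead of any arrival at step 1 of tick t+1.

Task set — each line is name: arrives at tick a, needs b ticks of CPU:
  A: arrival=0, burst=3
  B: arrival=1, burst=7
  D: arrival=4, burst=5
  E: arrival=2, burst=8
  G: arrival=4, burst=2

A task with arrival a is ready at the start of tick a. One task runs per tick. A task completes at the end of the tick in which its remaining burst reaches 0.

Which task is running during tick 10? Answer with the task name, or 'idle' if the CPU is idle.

running at tick 10 = D

t=0: queue=[A] q_used=0 → run A
t=1: queue=[A,B] q_used=1 → run A
t=2: queue=[A,B,E] q_used=2 → run A
t=3: queue=[B,E] q_used=0 → run B
t=4: queue=[B,E,D,G] q_used=1 → run B
t=5: queue=[B,E,D,G] q_used=2 → run B
t=6: queue=[E,D,G,B] q_used=0 → run E
t=7: queue=[E,D,G,B] q_used=1 → run E
t=8: queue=[E,D,G,B] q_used=2 → run E
t=9: queue=[D,G,B,E] q_used=0 → run D
t=10: queue=[D,G,B,E] q_used=1 → run D
t=11: queue=[D,G,B,E] q_used=2 → run D
t=12: queue=[G,B,E,D] q_used=0 → run G
t=13: queue=[G,B,E,D] q_used=1 → run G
t=14: queue=[B,E,D] q_used=0 → run B
t=15: queue=[B,E,D] q_used=1 → run B
t=16: queue=[B,E,D] q_used=2 → run B
t=17: queue=[E,D,B] q_used=0 → run E
t=18: queue=[E,D,B] q_used=1 → run E
t=19: queue=[E,D,B] q_used=2 → run E
t=20: queue=[D,B,E] q_used=0 → run D
t=21: queue=[D,B,E] q_used=1 → run D
t=22: queue=[B,E] q_used=0 → run B
t=23: queue=[E] q_used=0 → run E
t=24: queue=[E] q_used=1 → run E
t=25: (idle)
t=26: (idle)
t=27: (idle)
t=28: (idle)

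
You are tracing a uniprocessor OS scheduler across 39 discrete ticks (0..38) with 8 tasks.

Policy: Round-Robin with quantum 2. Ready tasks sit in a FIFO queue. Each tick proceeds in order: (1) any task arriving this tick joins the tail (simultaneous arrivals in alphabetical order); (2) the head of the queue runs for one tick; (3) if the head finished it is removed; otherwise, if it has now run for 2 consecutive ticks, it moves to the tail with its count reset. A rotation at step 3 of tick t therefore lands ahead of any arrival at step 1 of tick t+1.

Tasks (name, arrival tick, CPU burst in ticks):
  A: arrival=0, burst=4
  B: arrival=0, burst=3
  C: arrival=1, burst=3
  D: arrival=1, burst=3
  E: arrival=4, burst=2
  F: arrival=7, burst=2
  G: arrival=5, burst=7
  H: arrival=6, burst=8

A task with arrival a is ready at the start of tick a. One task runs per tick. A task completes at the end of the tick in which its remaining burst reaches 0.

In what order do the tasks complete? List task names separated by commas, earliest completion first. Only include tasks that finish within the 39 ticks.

completion order = A, B, E, C, F, D, G, H

t=0: queue=[A,B] q_used=0 → run A
t=1: queue=[A,B,C,D] q_used=1 → run A
t=2: queue=[B,C,D,A] q_used=0 → run B
t=3: queue=[B,C,D,A] q_used=1 → run B
t=4: queue=[C,D,A,B,E] q_used=0 → run C
t=5: queue=[C,D,A,B,E,G] q_used=1 → run C
t=6: queue=[D,A,B,E,G,C,H] q_used=0 → run D
t=7: queue=[D,A,B,E,G,C,H,F] q_used=1 → run D
t=8: queue=[A,B,E,G,C,H,F,D] q_used=0 → run A
t=9: queue=[A,B,E,G,C,H,F,D] q_used=1 → run A
t=10: queue=[B,E,G,C,H,F,D] q_used=0 → run B
t=11: queue=[E,G,C,H,F,D] q_used=0 → run E
t=12: queue=[E,G,C,H,F,D] q_used=1 → run E
t=13: queue=[G,C,H,F,D] q_used=0 → run G
t=14: queue=[G,C,H,F,D] q_used=1 → run G
t=15: queue=[C,H,F,D,G] q_used=0 → run C
t=16: queue=[H,F,D,G] q_used=0 → run H
t=17: queue=[H,F,D,G] q_used=1 → run H
t=18: queue=[F,D,G,H] q_used=0 → run F
t=19: queue=[F,D,G,H] q_used=1 → run F
t=20: queue=[D,G,H] q_used=0 → run D
t=21: queue=[G,H] q_used=0 → run G
t=22: queue=[G,H] q_used=1 → run G
t=23: queue=[H,G] q_used=0 → run H
t=24: queue=[H,G] q_used=1 → run H
t=25: queue=[G,H] q_used=0 → run G
t=26: queue=[G,H] q_used=1 → run G
t=27: queue=[H,G] q_used=0 → run H
t=28: queue=[H,G] q_used=1 → run H
t=29: queue=[G,H] q_used=0 → run G
t=30: queue=[H] q_used=0 → run H
t=31: queue=[H] q_used=1 → run H
t=32: (idle)
t=33: (idle)
t=34: (idle)
t=35: (idle)
t=36: (idle)
t=37: (idle)
t=38: (idle)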